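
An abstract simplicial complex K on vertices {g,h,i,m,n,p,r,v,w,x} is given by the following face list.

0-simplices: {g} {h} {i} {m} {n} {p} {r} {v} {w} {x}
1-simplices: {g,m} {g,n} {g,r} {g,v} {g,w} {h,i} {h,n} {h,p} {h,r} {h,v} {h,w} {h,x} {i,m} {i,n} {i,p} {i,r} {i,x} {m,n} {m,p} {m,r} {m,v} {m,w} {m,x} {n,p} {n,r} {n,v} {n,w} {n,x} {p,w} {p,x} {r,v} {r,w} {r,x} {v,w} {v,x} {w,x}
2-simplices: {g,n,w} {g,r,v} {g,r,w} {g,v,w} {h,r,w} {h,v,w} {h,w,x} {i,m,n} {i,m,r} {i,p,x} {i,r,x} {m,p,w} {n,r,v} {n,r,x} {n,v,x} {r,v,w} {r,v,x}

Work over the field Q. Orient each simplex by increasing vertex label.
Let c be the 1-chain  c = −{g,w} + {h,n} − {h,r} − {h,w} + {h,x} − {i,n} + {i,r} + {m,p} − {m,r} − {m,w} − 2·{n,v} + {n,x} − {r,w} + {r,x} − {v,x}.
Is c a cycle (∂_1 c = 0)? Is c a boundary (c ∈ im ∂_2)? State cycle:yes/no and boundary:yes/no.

cycle:no boundary:no

n_0=10 n_1=36 n_2=17  [Q]
∂1: piv[gm,gn,gr,gv,gw,hi,hn,hp,hx] rk=9  ker:hr,hv,hw,im,in,ip,ir,ix,mn,mp,mr,mv,mw,mx,np,nr,nv,nw,nx,pw,px,rv,rw,rx,vw,vx,wx
∂2: piv[gnw,grv,grw,gvw,hrw,hvw,hwx,imn,imr,ipx,irx,mpw,nrv,nrx,nvx] rk=15  ker:rvw,rvx
∂1c = {g} + {m} + {n} + {p} − {r} − {v} − 4·{w} + 2·{x}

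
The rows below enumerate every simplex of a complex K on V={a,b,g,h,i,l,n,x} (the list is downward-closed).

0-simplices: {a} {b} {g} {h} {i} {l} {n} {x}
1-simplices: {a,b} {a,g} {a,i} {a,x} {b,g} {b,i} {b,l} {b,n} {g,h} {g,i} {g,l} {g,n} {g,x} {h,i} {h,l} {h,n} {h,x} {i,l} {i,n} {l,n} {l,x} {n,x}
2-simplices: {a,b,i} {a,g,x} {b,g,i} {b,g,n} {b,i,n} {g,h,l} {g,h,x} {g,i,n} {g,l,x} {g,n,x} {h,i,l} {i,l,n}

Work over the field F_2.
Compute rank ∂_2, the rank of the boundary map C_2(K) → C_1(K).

n_0=8 n_1=22 n_2=12  [Z2]
∂1: piv[ab,ag,ai,ax,bl,bn,gh] rk=7  ker:bg,bi,gi,gl,gn,gx,hi,hl,hn,hx,il,in,ln,lx,nx
∂2: piv[abi,agx,bgi,bgn,bin,ghl,ghx,glx,gnx,hil,iln] rk=11  ker:gin
rk∂_2=11

rank∂_2=11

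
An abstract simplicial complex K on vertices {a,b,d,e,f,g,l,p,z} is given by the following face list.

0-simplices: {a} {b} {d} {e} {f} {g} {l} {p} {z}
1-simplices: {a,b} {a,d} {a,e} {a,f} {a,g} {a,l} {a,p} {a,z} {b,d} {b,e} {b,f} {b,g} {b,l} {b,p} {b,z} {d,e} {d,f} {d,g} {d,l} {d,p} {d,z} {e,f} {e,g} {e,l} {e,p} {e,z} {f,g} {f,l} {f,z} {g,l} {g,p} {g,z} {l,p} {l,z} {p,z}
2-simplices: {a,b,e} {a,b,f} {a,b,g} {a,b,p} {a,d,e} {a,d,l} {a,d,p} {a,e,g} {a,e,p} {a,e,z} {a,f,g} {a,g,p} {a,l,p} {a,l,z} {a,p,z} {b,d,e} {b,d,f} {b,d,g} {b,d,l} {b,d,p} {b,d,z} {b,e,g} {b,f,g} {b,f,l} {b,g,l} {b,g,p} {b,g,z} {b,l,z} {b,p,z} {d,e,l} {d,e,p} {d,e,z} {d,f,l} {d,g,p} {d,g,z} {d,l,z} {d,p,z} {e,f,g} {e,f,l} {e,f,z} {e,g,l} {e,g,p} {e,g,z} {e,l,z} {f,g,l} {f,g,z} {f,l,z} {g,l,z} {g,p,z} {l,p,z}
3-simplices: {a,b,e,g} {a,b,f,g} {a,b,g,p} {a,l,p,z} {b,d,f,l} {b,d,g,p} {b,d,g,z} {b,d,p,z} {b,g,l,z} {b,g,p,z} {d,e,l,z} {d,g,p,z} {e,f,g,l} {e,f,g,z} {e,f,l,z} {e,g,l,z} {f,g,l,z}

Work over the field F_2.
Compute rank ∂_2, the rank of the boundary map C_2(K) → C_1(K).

n_0=9 n_1=35 n_2=50 n_3=17  [Z2]
∂1: piv[ab,ad,ae,af,ag,al,ap,az] rk=8  ker:bd,be,bf,bg,bl,bp,bz,de,df,dg,dl,dp,dz,ef,eg,el,ep,ez,fg,fl,fz,gl,gp,gz,lp,lz,pz
∂2: piv[abe,abf,abg,abp,ade,adl,adp,aeg,aep,aez,afg,agp,alp,alz,apz,bde,bdf,bdg,bdl,bdz,bfl,bgl,bgz,blz,del,efg,efz] rk=27  ker:bdp,beg,bfg,bgp,bpz,dep,dez,dfl,dgp,dgz,dlz,dpz,efl,egl,egp,egz,elz,fgl,fgz,flz,glz,gpz,lpz
∂3: piv[abeg,abfg,abgp,alpz,bdfl,bdgp,bdgz,bdpz,bglz,bgpz,delz,efgl,efgz,eflz,eglz] rk=15  ker:dgpz,fglz
rk∂_2=27

rank∂_2=27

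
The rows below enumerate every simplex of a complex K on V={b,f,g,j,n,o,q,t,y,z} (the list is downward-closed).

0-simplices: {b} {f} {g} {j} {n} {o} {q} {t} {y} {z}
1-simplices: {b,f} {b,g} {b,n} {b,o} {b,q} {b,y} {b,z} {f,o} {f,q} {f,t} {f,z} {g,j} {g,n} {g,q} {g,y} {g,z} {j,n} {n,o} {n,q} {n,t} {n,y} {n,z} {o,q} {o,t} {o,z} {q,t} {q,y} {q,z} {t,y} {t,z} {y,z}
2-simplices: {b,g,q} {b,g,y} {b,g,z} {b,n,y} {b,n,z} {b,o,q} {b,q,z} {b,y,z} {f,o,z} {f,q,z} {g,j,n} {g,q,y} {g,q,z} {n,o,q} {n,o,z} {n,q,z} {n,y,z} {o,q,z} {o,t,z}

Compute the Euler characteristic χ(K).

n_0=10 n_1=31 n_2=19
χ=+10−31+19=-2

χ(K)=-2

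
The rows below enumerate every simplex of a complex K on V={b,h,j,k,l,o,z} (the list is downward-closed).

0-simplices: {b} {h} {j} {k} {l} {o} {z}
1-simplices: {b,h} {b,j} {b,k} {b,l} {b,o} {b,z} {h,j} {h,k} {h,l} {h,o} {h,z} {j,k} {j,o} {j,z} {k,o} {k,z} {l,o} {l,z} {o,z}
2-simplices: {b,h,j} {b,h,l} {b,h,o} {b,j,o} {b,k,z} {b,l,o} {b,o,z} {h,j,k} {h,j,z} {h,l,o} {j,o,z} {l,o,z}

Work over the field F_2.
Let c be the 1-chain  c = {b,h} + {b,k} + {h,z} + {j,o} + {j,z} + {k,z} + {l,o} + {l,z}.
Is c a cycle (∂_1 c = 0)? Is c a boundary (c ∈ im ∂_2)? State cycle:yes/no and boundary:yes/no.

cycle:yes boundary:yes

n_0=7 n_1=19 n_2=12  [Z2]
∂1: piv[bh,bj,bk,bl,bo,bz] rk=6  ker:hj,hk,hl,ho,hz,jk,jo,jz,ko,kz,lo,lz,oz
∂2: piv[bhj,bhl,bho,bjo,bkz,blo,boz,hjk,hjz,joz,loz] rk=11  ker:hlo
∂1c = 0
c vs im∂2: reduces to 0 ⇒ boundary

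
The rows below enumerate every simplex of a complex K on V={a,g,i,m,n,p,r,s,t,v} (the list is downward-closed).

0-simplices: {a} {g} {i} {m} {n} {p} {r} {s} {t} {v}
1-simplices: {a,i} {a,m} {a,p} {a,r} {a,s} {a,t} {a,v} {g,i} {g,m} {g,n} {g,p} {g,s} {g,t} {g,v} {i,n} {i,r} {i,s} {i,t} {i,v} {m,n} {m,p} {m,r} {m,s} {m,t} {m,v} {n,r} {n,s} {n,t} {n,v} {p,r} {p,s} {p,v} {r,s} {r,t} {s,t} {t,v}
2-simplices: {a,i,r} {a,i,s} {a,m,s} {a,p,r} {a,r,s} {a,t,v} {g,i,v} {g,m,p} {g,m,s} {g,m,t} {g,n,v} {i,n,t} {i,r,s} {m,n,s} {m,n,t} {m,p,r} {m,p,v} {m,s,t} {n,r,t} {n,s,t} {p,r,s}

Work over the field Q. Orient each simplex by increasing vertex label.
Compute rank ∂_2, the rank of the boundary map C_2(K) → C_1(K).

n_0=10 n_1=36 n_2=21  [Q]
∂1: piv[ai,am,ap,ar,as,at,av,gi,gn] rk=9  ker:gm,gp,gs,gt,gv,in,ir,is,it,iv,mn,mp,mr,ms,mt,mv,nr,ns,nt,nv,pr,ps,pv,rs,rt,st,tv
∂2: piv[air,ais,ams,apr,ars,atv,giv,gmp,gms,gmt,gnv,int,mns,mnt,mpr,mpv,mst,nrt,prs] rk=19  ker:irs,nst
rk∂_2=19

rank∂_2=19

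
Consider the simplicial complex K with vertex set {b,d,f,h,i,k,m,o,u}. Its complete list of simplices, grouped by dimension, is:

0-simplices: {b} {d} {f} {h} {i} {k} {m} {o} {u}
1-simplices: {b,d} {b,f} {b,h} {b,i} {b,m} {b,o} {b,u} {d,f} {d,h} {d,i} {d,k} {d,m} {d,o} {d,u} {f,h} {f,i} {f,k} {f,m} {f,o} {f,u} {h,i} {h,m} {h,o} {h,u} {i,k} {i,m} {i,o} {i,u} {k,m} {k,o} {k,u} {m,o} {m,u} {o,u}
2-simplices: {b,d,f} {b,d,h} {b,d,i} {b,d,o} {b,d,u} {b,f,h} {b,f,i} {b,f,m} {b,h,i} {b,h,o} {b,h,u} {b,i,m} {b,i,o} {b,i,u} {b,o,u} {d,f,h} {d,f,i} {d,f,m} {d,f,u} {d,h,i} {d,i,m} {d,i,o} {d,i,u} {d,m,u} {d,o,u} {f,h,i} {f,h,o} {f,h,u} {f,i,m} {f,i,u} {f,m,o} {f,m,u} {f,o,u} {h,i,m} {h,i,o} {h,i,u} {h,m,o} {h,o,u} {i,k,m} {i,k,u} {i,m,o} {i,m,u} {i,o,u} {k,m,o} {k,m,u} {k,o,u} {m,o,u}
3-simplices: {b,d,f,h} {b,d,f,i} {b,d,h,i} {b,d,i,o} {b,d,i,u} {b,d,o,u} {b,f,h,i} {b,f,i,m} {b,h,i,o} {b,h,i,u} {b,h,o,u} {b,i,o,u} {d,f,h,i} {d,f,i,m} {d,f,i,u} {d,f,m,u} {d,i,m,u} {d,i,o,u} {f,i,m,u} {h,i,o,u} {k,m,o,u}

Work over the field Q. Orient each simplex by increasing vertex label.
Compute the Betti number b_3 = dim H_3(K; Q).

b_3=4

n_0=9 n_1=34 n_2=47 n_3=21  [Q]
∂1: piv[bd,bf,bh,bi,bm,bo,bu,dk] rk=8  ker:df,dh,di,dm,do,du,fh,fi,fk,fm,fo,fu,hi,hm,ho,hu,ik,im,io,iu,km,ko,ku,mo,mu,ou
∂2: piv[bdf,bdh,bdi,bdo,bdu,bfh,bfi,bfm,bhi,bho,bhu,bim,bio,biu,bou,dfm,dfu,dmu,fho,fmo,him,ikm,iku,kmo] rk=24  ker:dfh,dfi,dhi,dim,dio,diu,dou,fhi,fhu,fim,fiu,fmu,fou,hio,hiu,hmo,hou,imo,imu,iou,kmu,kou,mou
∂3: piv[bdfh,bdfi,bdhi,bdio,bdiu,bdou,bfhi,bfim,bhio,bhiu,bhou,biou,dfim,dfiu,dfmu,dimu,kmou] rk=17  ker:dfhi,diou,fimu,hiou
b_3=(21−17)−0=4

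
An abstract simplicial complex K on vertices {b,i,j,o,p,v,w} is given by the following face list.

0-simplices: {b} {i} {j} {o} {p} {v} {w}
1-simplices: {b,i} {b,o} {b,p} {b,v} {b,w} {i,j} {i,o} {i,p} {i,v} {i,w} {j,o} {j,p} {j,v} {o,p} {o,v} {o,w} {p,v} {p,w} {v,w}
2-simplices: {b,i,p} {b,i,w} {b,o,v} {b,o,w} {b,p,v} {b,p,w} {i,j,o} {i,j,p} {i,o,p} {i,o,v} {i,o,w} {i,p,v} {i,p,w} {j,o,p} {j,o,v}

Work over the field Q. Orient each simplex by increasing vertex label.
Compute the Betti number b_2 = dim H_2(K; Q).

n_0=7 n_1=19 n_2=15  [Q]
∂1: piv[bi,bo,bp,bv,bw,ij] rk=6  ker:io,ip,iv,iw,jo,jp,jv,op,ov,ow,pv,pw,vw
∂2: piv[bip,biw,bov,bow,bpv,bpw,ijo,ijp,iop,iov,iow,jov] rk=12  ker:ipv,ipw,jop
b_2=(15−12)−0=3

b_2=3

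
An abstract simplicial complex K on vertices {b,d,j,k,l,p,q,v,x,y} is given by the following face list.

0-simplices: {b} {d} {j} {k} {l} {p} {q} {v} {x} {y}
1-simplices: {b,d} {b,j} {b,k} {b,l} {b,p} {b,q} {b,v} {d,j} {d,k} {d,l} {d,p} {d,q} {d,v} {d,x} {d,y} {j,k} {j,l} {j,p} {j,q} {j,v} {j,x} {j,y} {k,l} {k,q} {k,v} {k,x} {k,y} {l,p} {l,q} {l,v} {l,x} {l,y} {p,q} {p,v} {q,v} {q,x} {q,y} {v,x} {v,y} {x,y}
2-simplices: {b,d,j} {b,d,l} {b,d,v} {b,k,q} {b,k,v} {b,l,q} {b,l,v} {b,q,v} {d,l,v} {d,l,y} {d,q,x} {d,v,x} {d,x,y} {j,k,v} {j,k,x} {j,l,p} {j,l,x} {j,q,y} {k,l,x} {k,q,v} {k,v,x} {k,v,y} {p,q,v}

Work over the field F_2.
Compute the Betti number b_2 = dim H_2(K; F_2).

b_2=2

n_0=10 n_1=40 n_2=23  [Z2]
∂1: piv[bd,bj,bk,bl,bp,bq,bv,dx,dy] rk=9  ker:dj,dk,dl,dp,dq,dv,jk,jl,jp,jq,jv,jx,jy,kl,kq,kv,kx,ky,lp,lq,lv,lx,ly,pq,pv,qv,qx,qy,vx,vy,xy
∂2: piv[bdj,bdl,bdv,bkq,bkv,blq,blv,bqv,dly,dqx,dvx,dxy,jkv,jkx,jlp,jlx,jqy,klx,kvx,kvy,pqv] rk=21  ker:dlv,kqv
b_2=(23−21)−0=2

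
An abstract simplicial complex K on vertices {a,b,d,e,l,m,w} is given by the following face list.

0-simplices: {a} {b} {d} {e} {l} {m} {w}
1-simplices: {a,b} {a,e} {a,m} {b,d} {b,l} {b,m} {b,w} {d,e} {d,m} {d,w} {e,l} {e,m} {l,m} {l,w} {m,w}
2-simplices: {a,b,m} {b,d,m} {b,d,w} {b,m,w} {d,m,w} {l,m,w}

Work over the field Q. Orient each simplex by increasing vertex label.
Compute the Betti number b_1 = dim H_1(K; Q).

b_1=4

n_0=7 n_1=15 n_2=6  [Q]
∂1: piv[ab,ae,am,bd,bl,bw] rk=6  ker:bm,de,dm,dw,el,em,lm,lw,mw
∂2: piv[abm,bdm,bdw,bmw,lmw] rk=5  ker:dmw
b_1=(15−6)−5=4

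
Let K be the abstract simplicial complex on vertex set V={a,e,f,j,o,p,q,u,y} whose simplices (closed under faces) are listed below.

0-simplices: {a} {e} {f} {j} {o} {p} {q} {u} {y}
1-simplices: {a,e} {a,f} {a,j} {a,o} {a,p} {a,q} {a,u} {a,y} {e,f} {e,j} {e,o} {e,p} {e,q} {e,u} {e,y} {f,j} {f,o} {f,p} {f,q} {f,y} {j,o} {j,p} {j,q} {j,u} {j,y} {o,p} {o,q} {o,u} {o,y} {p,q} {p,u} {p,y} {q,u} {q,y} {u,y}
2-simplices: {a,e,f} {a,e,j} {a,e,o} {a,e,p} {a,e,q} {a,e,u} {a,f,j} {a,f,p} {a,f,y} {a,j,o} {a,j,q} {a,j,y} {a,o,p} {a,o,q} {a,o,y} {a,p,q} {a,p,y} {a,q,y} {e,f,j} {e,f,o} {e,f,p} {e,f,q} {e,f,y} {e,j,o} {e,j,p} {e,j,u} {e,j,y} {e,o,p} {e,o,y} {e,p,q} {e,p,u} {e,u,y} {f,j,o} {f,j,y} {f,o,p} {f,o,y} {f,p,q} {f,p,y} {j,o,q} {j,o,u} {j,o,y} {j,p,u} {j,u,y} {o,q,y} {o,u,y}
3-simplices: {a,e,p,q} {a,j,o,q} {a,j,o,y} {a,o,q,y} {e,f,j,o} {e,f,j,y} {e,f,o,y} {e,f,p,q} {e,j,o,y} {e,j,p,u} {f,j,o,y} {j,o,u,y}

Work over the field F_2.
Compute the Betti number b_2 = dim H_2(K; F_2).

b_2=8

n_0=9 n_1=35 n_2=45 n_3=12  [Z2]
∂1: piv[ae,af,aj,ao,ap,aq,au,ay] rk=8  ker:ef,ej,eo,ep,eq,eu,ey,fj,fo,fp,fq,fy,jo,jp,jq,ju,jy,op,oq,ou,oy,pq,pu,py,qu,qy,uy
∂2: piv[aef,aej,aeo,aep,aeq,aeu,afj,afp,afy,ajo,ajq,ajy,aop,aoq,aoy,apq,apy,aqy,efo,efq,efy,ejp,eju,epu,euy,jou] rk=26  ker:efj,efp,ejo,ejy,eop,eoy,epq,fjo,fjy,fop,foy,fpq,fpy,joq,joy,jpu,juy,oqy,ouy
∂3: piv[aepq,ajoq,ajoy,aoqy,efjo,efjy,efoy,efpq,ejoy,ejpu,jouy] rk=11  ker:fjoy
b_2=(45−26)−11=8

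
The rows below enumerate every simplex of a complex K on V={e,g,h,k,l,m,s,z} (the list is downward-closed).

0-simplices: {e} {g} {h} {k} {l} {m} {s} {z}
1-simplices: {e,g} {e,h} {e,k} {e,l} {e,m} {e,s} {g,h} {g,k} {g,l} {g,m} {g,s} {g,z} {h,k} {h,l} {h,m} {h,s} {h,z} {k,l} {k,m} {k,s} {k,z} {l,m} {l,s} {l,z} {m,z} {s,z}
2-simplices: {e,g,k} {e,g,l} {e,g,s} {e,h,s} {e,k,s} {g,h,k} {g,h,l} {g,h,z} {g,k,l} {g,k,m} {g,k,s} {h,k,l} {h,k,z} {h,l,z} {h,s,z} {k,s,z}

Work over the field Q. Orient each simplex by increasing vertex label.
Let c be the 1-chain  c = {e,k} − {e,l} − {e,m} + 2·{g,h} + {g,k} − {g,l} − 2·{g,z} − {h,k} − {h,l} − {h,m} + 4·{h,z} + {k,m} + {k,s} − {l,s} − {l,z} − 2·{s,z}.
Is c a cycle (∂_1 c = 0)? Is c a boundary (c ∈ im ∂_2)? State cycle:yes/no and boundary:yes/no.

cycle:no boundary:no

n_0=8 n_1=26 n_2=16  [Q]
∂1: piv[eg,eh,ek,el,em,es,gz] rk=7  ker:gh,gk,gl,gm,gs,hk,hl,hm,hs,hz,kl,km,ks,kz,lm,ls,lz,mz,sz
∂2: piv[egk,egl,egs,ehs,eks,ghk,ghl,ghz,gkl,gkm,hkz,hlz,hsz,ksz] rk=14  ker:gks,hkl
∂1c = {e} + {h} − {k} − {l} − {m} + 2·{s} − {z}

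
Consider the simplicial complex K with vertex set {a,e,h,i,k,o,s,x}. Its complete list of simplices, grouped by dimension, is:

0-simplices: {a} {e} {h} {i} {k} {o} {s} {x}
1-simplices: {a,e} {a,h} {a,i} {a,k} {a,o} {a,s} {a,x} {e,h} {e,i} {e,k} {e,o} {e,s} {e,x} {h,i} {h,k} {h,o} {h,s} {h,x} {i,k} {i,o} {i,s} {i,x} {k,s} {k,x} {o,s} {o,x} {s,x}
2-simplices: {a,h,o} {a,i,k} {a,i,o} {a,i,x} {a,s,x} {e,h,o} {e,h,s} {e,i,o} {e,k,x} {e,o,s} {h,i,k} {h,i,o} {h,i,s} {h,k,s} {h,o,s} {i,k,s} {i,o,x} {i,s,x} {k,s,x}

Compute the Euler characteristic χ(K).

n_0=8 n_1=27 n_2=19
χ=+8−27+19=0

χ(K)=0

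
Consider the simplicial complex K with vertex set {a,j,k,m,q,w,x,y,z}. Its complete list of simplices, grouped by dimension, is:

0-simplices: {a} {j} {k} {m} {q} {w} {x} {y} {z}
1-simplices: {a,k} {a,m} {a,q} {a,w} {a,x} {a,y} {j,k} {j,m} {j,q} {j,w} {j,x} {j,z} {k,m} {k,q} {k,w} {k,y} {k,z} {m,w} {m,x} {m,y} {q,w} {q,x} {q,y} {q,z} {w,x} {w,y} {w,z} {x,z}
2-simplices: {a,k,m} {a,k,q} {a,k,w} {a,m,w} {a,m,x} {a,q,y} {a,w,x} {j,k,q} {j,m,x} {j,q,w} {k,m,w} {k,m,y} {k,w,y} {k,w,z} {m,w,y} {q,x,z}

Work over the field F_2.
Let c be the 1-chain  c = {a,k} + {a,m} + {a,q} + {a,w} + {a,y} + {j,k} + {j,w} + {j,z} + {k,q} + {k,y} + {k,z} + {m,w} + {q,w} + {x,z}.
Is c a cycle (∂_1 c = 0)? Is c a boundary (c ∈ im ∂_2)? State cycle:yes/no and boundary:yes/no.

cycle:no boundary:no

n_0=9 n_1=28 n_2=16  [Z2]
∂1: piv[ak,am,aq,aw,ax,ay,jk,jz] rk=8  ker:jm,jq,jw,jx,km,kq,kw,ky,kz,mw,mx,my,qw,qx,qy,qz,wx,wy,wz,xz
∂2: piv[akm,akq,akw,amw,amx,aqy,awx,jkq,jmx,jqw,kmy,kwy,kwz,qxz] rk=14  ker:kmw,mwy
∂1c = {a} + {j} + {k} + {q} + {x} + {z}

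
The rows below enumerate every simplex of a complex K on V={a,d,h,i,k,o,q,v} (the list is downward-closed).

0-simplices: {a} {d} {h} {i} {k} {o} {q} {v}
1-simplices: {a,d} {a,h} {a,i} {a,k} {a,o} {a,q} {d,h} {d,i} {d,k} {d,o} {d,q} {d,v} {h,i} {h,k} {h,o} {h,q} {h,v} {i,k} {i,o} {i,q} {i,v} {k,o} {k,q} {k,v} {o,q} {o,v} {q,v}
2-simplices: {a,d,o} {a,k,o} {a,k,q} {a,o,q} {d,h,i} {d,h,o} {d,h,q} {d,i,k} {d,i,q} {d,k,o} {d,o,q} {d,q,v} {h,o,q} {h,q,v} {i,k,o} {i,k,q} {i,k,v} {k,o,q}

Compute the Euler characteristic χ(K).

χ(K)=-1

n_0=8 n_1=27 n_2=18
χ=+8−27+18=-1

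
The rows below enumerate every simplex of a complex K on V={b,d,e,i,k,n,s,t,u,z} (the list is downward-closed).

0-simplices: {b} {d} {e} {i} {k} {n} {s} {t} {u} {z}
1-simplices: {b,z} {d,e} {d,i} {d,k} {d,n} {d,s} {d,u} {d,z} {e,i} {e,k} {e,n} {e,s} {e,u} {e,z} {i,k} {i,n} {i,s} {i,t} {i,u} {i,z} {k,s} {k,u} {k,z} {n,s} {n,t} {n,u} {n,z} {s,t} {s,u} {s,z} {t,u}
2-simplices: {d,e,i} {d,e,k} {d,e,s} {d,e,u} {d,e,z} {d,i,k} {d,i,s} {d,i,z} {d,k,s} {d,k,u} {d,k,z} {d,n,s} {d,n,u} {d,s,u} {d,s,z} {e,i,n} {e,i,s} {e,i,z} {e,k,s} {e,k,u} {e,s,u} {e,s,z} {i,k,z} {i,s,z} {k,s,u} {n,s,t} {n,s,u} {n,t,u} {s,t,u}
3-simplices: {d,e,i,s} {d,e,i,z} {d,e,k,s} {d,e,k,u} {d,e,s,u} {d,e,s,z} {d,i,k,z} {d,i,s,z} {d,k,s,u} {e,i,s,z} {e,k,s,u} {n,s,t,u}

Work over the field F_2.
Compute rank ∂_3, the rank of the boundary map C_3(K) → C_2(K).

n_0=10 n_1=31 n_2=29 n_3=12  [Z2]
∂1: piv[bz,de,di,dk,dn,ds,du,dz,it] rk=9  ker:ei,ek,en,es,eu,ez,ik,in,is,iu,iz,ks,ku,kz,ns,nt,nu,nz,st,su,sz,tu
∂2: piv[dei,dek,des,deu,dez,dik,dis,diz,dks,dku,dkz,dns,dnu,dsu,dsz,ein,nst,ntu] rk=18  ker:eis,eiz,eks,eku,esu,esz,ikz,isz,ksu,nsu,stu
∂3: piv[deis,deiz,deks,deku,desu,desz,dikz,disz,dksu,nstu] rk=10  ker:eisz,eksu
rk∂_3=10

rank∂_3=10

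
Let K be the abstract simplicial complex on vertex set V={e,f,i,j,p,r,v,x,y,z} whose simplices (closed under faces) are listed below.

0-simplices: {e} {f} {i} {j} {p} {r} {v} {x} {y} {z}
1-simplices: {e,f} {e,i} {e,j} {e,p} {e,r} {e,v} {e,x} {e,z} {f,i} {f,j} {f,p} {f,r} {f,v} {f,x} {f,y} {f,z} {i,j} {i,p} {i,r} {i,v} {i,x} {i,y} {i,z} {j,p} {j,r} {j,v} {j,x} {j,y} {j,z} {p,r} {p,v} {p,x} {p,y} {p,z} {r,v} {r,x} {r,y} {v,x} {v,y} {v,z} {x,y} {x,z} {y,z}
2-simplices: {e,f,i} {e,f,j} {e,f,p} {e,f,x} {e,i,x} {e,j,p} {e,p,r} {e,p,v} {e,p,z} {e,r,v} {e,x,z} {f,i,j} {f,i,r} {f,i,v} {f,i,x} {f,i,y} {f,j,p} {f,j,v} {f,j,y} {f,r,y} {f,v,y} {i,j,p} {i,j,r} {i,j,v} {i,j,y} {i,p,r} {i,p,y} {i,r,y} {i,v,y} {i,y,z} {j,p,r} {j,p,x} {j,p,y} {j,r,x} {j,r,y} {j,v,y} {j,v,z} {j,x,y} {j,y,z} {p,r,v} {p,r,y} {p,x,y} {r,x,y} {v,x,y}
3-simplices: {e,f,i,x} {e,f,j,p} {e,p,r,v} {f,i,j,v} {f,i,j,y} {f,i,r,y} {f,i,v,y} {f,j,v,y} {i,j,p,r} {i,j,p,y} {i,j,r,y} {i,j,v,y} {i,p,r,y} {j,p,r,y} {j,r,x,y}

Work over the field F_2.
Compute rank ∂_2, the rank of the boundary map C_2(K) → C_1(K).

n_0=10 n_1=43 n_2=44 n_3=15  [Z2]
∂1: piv[ef,ei,ej,ep,er,ev,ex,ez,fy] rk=9  ker:fi,fj,fp,fr,fv,fx,fz,ij,ip,ir,iv,ix,iy,iz,jp,jr,jv,jx,jy,jz,pr,pv,px,py,pz,rv,rx,ry,vx,vy,vz,xy,xz,yz
∂2: piv[efi,efj,efp,efx,eix,ejp,epr,epv,epz,erv,exz,fij,fir,fiv,fiy,fjv,fjy,fry,fvy,ijp,ijr,ipr,ipy,iyz,jpx,jrx,jvz,jxy,jyz,vxy] rk=30  ker:fix,fjp,ijv,ijy,iry,ivy,jpr,jpy,jry,jvy,prv,pry,pxy,rxy
∂3: piv[efix,efjp,eprv,fijv,fijy,firy,fivy,fjvy,ijpr,ijpy,ijry,ipry,jrxy] rk=13  ker:ijvy,jpry
rk∂_2=30

rank∂_2=30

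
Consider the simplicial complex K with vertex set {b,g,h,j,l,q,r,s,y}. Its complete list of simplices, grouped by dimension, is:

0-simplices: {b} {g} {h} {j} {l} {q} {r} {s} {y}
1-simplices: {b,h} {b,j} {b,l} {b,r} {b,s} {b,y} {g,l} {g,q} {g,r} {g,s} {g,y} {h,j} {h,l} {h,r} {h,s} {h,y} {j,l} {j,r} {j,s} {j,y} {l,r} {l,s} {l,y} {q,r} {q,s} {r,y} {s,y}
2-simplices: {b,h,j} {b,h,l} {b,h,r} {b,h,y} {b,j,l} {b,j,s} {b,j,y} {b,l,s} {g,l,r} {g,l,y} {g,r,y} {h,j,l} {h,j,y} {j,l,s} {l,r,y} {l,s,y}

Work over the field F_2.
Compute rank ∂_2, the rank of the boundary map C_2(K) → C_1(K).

rank∂_2=12

n_0=9 n_1=27 n_2=16  [Z2]
∂1: piv[bh,bj,bl,br,bs,by,gl,gq] rk=8  ker:gr,gs,gy,hj,hl,hr,hs,hy,jl,jr,js,jy,lr,ls,ly,qr,qs,ry,sy
∂2: piv[bhj,bhl,bhr,bhy,bjl,bjs,bjy,bls,glr,gly,gry,lsy] rk=12  ker:hjl,hjy,jls,lry
rk∂_2=12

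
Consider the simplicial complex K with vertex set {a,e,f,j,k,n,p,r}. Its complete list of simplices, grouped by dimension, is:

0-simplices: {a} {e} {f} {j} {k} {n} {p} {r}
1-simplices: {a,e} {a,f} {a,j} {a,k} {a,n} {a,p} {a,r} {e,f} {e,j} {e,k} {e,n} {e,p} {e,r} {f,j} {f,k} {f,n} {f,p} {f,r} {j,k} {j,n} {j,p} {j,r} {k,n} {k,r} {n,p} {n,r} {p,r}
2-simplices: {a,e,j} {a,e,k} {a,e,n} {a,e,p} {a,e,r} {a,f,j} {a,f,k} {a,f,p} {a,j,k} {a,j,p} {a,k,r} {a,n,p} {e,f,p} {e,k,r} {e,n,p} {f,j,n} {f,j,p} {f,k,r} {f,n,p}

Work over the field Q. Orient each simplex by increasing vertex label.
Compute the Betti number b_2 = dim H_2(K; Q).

n_0=8 n_1=27 n_2=19  [Q]
∂1: piv[ae,af,aj,ak,an,ap,ar] rk=7  ker:ef,ej,ek,en,ep,er,fj,fk,fn,fp,fr,jk,jn,jp,jr,kn,kr,np,nr,pr
∂2: piv[aej,aek,aen,aep,aer,afj,afk,afp,ajk,ajp,akr,anp,efp,fjn,fkr,fnp] rk=16  ker:ekr,enp,fjp
b_2=(19−16)−0=3

b_2=3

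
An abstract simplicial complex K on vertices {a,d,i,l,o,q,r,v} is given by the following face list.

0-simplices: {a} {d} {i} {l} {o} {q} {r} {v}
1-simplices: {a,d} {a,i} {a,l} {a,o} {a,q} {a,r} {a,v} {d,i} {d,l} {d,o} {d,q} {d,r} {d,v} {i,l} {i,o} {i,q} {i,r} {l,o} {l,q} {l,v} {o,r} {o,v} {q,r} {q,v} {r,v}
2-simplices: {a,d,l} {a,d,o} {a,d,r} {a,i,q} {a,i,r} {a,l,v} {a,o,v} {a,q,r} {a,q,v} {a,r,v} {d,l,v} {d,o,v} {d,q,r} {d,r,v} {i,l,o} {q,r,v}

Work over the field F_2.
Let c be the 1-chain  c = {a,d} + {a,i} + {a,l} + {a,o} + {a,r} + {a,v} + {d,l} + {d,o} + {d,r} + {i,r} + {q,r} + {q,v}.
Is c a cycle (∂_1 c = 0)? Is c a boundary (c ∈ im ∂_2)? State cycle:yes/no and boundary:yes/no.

n_0=8 n_1=25 n_2=16  [Z2]
∂1: piv[ad,ai,al,ao,aq,ar,av] rk=7  ker:di,dl,do,dq,dr,dv,il,io,iq,ir,lo,lq,lv,or,ov,qr,qv,rv
∂2: piv[adl,ado,adr,aiq,air,alv,aov,aqr,aqv,arv,dlv,dqr,ilo] rk=13  ker:dov,drv,qrv
∂1c = 0
c vs im∂2: reduces to 0 ⇒ boundary

cycle:yes boundary:yes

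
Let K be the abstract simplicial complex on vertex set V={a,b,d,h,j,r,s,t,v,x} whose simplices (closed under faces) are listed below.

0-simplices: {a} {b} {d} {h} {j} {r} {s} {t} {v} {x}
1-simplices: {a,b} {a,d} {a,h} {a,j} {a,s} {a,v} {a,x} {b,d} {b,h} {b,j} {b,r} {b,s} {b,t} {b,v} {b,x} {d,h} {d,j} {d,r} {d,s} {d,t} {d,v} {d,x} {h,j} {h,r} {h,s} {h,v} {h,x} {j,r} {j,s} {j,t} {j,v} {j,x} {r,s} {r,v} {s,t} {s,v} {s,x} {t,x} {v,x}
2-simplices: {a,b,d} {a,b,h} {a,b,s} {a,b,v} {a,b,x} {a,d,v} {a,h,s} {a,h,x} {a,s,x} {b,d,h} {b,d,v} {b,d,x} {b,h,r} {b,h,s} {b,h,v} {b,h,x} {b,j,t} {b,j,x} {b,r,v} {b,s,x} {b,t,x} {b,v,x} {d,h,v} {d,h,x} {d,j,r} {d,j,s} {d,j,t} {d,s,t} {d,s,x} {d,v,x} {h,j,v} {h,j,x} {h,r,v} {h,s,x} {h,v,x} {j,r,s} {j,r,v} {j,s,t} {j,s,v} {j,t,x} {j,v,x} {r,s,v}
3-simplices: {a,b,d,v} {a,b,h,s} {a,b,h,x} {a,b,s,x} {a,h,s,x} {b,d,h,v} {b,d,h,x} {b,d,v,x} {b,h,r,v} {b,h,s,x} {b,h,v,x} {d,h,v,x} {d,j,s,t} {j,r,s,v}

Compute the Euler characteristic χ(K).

χ(K)=-1

n_0=10 n_1=39 n_2=42 n_3=14
χ=+10−39+42−14=-1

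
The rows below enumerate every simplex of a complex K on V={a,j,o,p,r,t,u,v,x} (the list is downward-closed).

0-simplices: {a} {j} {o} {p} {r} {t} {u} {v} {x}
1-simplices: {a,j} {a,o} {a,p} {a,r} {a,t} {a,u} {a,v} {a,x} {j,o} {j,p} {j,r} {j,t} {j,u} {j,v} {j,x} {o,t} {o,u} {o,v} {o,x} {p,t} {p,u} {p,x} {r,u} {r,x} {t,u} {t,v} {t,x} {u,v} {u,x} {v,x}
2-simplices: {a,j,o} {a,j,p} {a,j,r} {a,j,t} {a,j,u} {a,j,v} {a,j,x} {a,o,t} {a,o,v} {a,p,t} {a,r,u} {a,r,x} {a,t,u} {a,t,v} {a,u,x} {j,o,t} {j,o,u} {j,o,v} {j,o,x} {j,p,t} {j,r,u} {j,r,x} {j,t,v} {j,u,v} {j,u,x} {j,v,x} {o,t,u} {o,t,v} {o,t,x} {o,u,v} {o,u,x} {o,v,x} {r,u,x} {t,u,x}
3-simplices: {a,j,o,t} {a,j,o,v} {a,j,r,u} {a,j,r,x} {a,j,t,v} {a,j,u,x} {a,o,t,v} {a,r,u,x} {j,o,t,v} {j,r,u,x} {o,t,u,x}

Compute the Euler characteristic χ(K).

χ(K)=2

n_0=9 n_1=30 n_2=34 n_3=11
χ=+9−30+34−11=2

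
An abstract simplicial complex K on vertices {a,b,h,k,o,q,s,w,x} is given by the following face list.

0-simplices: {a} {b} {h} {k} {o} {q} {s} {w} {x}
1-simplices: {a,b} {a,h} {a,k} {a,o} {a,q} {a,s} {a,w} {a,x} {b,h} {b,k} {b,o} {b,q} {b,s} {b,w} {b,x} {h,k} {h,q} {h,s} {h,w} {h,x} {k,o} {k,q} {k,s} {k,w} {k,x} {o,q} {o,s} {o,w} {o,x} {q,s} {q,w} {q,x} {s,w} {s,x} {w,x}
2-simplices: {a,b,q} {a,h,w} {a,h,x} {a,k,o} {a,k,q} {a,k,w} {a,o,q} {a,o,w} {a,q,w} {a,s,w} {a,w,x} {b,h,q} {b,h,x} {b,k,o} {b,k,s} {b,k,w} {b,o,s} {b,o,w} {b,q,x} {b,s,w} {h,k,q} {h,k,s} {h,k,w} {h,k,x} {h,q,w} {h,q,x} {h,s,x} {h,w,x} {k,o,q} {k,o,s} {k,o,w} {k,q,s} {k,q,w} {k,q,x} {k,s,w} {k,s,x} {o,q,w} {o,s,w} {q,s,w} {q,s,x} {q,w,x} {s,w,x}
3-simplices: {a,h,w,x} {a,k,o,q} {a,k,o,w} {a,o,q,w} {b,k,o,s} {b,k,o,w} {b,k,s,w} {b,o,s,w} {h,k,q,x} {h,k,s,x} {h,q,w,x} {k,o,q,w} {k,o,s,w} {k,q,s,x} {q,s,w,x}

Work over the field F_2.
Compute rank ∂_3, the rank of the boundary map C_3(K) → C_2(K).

n_0=9 n_1=35 n_2=42 n_3=15  [Z2]
∂1: piv[ab,ah,ak,ao,aq,as,aw,ax] rk=8  ker:bh,bk,bo,bq,bs,bw,bx,hk,hq,hs,hw,hx,ko,kq,ks,kw,kx,oq,os,ow,ox,qs,qw,qx,sw,sx,wx
∂2: piv[abq,ahw,ahx,ako,akq,akw,aoq,aow,aqw,asw,awx,bhq,bhx,bko,bks,bkw,bos,bqx,bsw,hkq,hks,hkw,hkx,hsx,kqs] rk=25  ker:bow,hqw,hqx,hwx,koq,kos,kow,kqw,kqx,ksw,ksx,oqw,osw,qsw,qsx,qwx,swx
∂3: piv[ahwx,akoq,akow,aoqw,bkos,bkow,bksw,bosw,hkqx,hksx,hqwx,koqw,kqsx,qswx] rk=14  ker:kosw
rk∂_3=14

rank∂_3=14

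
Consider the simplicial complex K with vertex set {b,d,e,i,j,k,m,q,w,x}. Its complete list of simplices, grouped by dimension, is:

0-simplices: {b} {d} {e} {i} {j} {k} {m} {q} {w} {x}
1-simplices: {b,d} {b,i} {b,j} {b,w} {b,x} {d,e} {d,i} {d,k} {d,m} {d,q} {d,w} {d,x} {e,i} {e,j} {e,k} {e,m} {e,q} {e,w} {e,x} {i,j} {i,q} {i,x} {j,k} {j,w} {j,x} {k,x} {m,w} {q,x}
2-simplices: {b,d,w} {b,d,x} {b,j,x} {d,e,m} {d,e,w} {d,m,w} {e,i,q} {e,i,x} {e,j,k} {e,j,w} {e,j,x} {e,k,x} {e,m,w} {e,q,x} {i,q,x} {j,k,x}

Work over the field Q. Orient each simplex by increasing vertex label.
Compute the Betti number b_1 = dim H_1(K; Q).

n_0=10 n_1=28 n_2=16  [Q]
∂1: piv[bd,bi,bj,bw,bx,de,dk,dm,dq] rk=9  ker:di,dw,dx,ei,ej,ek,em,eq,ew,ex,ij,iq,ix,jk,jw,jx,kx,mw,qx
∂2: piv[bdw,bdx,bjx,dem,dew,dmw,eiq,eix,ejk,ejw,ejx,ekx,eqx] rk=13  ker:emw,iqx,jkx
b_1=(28−9)−13=6

b_1=6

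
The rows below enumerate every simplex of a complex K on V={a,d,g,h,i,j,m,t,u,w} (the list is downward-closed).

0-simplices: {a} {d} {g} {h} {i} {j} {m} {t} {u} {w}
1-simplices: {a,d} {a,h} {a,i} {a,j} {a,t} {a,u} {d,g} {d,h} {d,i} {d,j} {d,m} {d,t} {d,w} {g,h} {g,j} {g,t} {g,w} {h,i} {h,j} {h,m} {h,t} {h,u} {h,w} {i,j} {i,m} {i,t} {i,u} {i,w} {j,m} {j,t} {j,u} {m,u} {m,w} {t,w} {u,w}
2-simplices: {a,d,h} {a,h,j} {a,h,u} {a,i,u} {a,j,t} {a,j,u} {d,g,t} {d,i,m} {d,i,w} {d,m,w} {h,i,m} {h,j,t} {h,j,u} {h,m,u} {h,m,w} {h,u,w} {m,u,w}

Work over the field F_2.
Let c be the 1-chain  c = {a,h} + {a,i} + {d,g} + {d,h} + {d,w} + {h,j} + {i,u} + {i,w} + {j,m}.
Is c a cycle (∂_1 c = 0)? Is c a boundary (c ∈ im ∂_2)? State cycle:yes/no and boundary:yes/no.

cycle:no boundary:no

n_0=10 n_1=35 n_2=17  [Z2]
∂1: piv[ad,ah,ai,aj,at,au,dg,dm,dw] rk=9  ker:dh,di,dj,dt,gh,gj,gt,gw,hi,hj,hm,ht,hu,hw,ij,im,it,iu,iw,jm,jt,ju,mu,mw,tw,uw
∂2: piv[adh,ahj,ahu,aiu,ajt,aju,dgt,dim,diw,dmw,him,hjt,hmu,hmw,huw] rk=15  ker:hju,muw
∂1c = {d} + {g} + {h} + {i} + {m} + {u}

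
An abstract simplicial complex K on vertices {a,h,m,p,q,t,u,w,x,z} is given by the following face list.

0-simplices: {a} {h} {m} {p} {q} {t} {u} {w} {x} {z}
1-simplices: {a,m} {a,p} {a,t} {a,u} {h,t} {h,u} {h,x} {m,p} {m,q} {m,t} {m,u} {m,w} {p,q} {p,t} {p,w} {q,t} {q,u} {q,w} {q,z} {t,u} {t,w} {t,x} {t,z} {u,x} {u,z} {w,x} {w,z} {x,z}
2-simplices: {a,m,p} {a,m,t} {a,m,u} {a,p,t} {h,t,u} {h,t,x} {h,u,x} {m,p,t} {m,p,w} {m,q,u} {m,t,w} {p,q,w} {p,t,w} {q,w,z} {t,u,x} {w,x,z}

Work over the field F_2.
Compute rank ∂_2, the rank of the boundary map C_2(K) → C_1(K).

n_0=10 n_1=28 n_2=16  [Z2]
∂1: piv[am,ap,at,au,ht,hx,mq,mw,qz] rk=9  ker:hu,mp,mt,mu,pq,pt,pw,qt,qu,qw,tu,tw,tx,tz,ux,uz,wx,wz,xz
∂2: piv[amp,amt,amu,apt,htu,htx,hux,mpw,mqu,mtw,pqw,qwz,wxz] rk=13  ker:mpt,ptw,tux
rk∂_2=13

rank∂_2=13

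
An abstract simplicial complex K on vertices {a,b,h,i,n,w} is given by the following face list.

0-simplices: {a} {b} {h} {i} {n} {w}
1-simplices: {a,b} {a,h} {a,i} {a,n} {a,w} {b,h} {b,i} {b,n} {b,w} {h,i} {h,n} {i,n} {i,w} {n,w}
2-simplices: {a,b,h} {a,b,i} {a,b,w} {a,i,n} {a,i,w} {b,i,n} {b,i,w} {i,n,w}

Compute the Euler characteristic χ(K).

χ(K)=0

n_0=6 n_1=14 n_2=8
χ=+6−14+8=0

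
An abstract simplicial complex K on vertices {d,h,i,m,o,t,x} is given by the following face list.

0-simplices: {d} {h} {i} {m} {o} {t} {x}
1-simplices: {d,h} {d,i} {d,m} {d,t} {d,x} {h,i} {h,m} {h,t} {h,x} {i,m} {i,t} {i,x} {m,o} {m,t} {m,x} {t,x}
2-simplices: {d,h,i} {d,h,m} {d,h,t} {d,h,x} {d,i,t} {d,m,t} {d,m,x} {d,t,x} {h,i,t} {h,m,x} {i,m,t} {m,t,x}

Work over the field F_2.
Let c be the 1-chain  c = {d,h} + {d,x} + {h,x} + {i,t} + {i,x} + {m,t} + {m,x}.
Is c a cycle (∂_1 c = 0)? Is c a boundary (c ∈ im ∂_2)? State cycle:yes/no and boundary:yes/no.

n_0=7 n_1=16 n_2=12  [Z2]
∂1: piv[dh,di,dm,dt,dx,mo] rk=6  ker:hi,hm,ht,hx,im,it,ix,mt,mx,tx
∂2: piv[dhi,dhm,dht,dhx,dit,dmt,dmx,dtx,imt] rk=9  ker:hit,hmx,mtx
∂1c = 0
c vs im∂2: residual ≠ 0 ⇒ not boundary

cycle:yes boundary:no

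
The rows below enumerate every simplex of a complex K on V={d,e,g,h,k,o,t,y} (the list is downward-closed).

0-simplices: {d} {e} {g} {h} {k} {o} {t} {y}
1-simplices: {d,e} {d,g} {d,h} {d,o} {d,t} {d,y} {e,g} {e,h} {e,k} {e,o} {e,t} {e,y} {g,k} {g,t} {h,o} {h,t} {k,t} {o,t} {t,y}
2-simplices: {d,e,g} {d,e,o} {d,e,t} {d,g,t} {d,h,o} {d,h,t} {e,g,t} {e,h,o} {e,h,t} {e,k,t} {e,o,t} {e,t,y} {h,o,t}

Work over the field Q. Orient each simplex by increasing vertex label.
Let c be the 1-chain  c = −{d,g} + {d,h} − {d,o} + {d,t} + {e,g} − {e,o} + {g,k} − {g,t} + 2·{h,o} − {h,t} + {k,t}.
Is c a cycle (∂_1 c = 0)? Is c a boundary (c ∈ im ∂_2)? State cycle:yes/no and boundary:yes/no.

n_0=8 n_1=19 n_2=13  [Q]
∂1: piv[de,dg,dh,do,dt,dy,ek] rk=7  ker:eg,eh,eo,et,ey,gk,gt,ho,ht,kt,ot,ty
∂2: piv[deg,deo,det,dgt,dho,dht,eho,ekt,eot,ety] rk=10  ker:egt,eht,hot
∂1c = 0
c vs im∂2: residual ≠ 0 ⇒ not boundary

cycle:yes boundary:no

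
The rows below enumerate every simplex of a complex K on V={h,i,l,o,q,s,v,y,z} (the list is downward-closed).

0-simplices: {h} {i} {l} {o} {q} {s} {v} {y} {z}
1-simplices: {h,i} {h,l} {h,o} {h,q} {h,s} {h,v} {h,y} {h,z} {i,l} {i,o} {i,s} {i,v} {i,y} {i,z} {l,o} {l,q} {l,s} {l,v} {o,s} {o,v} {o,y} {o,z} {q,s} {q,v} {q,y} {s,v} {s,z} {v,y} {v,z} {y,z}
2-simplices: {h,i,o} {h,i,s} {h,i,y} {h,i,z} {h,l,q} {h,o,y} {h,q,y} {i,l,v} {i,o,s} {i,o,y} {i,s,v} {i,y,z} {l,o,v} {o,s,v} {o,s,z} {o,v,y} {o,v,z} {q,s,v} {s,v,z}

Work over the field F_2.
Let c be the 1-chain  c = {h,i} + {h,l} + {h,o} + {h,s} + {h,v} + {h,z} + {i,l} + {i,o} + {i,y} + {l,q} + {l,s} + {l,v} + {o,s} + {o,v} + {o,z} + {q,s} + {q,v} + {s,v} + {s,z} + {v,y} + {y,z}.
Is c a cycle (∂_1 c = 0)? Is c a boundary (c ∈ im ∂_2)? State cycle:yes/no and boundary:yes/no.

cycle:no boundary:no

n_0=9 n_1=30 n_2=19  [Z2]
∂1: piv[hi,hl,ho,hq,hs,hv,hy,hz] rk=8  ker:il,io,is,iv,iy,iz,lo,lq,ls,lv,os,ov,oy,oz,qs,qv,qy,sv,sz,vy,vz,yz
∂2: piv[hio,his,hiy,hiz,hlq,hoy,hqy,ilv,ios,isv,iyz,lov,osv,osz,ovy,ovz,qsv] rk=17  ker:ioy,svz
∂1c = {l} + {o} + {q} + {y}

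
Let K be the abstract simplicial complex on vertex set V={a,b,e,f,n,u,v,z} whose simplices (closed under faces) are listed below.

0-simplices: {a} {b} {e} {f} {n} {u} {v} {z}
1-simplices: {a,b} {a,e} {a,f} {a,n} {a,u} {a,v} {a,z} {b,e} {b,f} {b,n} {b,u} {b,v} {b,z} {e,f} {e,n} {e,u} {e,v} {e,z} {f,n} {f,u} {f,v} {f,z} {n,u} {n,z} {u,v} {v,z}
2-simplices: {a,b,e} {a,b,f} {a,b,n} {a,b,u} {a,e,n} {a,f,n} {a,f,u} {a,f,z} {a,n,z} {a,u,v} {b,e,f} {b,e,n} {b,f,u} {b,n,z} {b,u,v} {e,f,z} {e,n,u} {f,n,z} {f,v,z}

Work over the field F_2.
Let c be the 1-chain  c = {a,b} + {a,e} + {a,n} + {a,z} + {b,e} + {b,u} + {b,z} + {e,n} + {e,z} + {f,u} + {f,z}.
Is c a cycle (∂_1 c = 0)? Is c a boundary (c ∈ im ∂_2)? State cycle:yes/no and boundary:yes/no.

cycle:yes boundary:yes

n_0=8 n_1=26 n_2=19  [Z2]
∂1: piv[ab,ae,af,an,au,av,az] rk=7  ker:be,bf,bn,bu,bv,bz,ef,en,eu,ev,ez,fn,fu,fv,fz,nu,nz,uv,vz
∂2: piv[abe,abf,abn,abu,aen,afn,afu,afz,anz,auv,bef,bnz,buv,efz,enu,fvz] rk=16  ker:ben,bfu,fnz
∂1c = 0
c vs im∂2: reduces to 0 ⇒ boundary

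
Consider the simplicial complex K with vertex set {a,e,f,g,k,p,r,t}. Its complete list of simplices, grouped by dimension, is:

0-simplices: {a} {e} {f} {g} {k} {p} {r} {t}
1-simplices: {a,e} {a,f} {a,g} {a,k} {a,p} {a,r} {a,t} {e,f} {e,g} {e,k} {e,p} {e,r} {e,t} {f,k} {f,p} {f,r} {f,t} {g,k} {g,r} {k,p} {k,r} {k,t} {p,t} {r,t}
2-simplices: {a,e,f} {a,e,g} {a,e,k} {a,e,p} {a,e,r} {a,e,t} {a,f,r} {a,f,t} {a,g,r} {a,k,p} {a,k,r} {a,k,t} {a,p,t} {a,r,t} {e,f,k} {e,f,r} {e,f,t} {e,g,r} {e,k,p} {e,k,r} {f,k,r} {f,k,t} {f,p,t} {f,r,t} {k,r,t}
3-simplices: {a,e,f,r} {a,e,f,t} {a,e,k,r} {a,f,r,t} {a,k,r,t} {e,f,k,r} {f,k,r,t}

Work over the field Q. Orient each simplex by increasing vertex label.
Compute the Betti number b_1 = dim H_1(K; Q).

n_0=8 n_1=24 n_2=25 n_3=7  [Q]
∂1: piv[ae,af,ag,ak,ap,ar,at] rk=7  ker:ef,eg,ek,ep,er,et,fk,fp,fr,ft,gk,gr,kp,kr,kt,pt,rt
∂2: piv[aef,aeg,aek,aep,aer,aet,afr,aft,agr,akp,akr,akt,apt,art,efk,fpt] rk=16  ker:efr,eft,egr,ekp,ekr,fkr,fkt,frt,krt
∂3: piv[aefr,aeft,aekr,afrt,akrt,efkr,fkrt] rk=7
b_1=(24−7)−16=1

b_1=1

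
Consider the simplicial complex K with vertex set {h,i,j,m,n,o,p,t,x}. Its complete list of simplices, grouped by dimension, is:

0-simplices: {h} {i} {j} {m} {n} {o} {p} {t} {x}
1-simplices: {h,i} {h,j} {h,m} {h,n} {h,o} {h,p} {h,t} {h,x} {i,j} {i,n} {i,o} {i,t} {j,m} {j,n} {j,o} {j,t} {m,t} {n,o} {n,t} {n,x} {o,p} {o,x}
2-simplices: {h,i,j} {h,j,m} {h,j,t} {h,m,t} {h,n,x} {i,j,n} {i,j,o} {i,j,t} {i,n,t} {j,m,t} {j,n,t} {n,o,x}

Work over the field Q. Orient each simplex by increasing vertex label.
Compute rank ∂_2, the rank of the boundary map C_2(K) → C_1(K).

n_0=9 n_1=22 n_2=12  [Q]
∂1: piv[hi,hj,hm,hn,ho,hp,ht,hx] rk=8  ker:ij,in,io,it,jm,jn,jo,jt,mt,no,nt,nx,op,ox
∂2: piv[hij,hjm,hjt,hmt,hnx,ijn,ijo,ijt,int,nox] rk=10  ker:jmt,jnt
rk∂_2=10

rank∂_2=10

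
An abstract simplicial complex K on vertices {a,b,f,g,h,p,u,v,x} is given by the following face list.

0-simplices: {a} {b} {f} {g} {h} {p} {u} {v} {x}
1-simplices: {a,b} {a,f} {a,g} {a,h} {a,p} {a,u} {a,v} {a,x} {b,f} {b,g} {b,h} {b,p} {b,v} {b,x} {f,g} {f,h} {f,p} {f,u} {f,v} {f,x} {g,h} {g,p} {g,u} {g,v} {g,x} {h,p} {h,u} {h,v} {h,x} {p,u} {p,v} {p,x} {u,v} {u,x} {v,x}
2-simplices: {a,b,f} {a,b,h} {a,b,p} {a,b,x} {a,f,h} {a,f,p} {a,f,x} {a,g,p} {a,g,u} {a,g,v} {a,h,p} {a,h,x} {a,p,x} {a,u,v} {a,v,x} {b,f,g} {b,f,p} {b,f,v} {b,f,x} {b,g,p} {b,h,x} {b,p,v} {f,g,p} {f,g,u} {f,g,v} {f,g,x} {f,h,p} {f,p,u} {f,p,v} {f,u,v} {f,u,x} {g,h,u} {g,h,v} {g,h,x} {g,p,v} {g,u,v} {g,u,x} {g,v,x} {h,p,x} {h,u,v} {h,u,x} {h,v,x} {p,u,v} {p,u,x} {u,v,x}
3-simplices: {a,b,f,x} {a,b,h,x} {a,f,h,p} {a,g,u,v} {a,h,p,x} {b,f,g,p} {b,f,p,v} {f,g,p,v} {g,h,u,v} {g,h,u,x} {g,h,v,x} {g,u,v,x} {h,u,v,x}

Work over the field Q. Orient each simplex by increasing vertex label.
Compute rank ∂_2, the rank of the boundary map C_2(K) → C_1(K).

rank∂_2=27

n_0=9 n_1=35 n_2=45 n_3=13  [Q]
∂1: piv[ab,af,ag,ah,ap,au,av,ax] rk=8  ker:bf,bg,bh,bp,bv,bx,fg,fh,fp,fu,fv,fx,gh,gp,gu,gv,gx,hp,hu,hv,hx,pu,pv,px,uv,ux,vx
∂2: piv[abf,abh,abp,abx,afh,afp,afx,agp,agu,agv,ahp,ahx,apx,auv,avx,bfg,bfv,bgp,bpv,fgu,fgv,fgx,fpu,fux,ghu,ghv,ghx] rk=27  ker:bfp,bfx,bhx,fgp,fhp,fpv,fuv,gpv,guv,gux,gvx,hpx,huv,hux,hvx,puv,pux,uvx
∂3: piv[abfx,abhx,afhp,aguv,ahpx,bfgp,bfpv,fgpv,ghuv,ghux,ghvx,guvx] rk=12  ker:huvx
rk∂_2=27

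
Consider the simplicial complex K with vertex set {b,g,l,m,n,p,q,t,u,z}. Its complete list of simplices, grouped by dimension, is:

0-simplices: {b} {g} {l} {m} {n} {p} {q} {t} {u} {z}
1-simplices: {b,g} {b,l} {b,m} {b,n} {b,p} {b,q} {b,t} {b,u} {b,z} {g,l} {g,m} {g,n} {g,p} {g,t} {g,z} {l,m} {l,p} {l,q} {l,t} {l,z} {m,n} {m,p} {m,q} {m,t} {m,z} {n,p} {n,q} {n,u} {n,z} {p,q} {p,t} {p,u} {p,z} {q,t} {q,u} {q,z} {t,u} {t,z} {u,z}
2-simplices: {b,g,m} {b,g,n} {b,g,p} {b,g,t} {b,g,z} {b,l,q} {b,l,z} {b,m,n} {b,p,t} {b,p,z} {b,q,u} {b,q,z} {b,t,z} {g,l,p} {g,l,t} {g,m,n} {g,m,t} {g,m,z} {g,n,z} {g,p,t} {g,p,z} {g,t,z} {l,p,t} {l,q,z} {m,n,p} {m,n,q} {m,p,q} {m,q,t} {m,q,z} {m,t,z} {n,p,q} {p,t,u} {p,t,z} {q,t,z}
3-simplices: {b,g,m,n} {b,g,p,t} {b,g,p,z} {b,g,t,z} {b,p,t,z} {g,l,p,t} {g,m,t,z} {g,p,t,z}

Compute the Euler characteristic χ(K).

χ(K)=-3

n_0=10 n_1=39 n_2=34 n_3=8
χ=+10−39+34−8=-3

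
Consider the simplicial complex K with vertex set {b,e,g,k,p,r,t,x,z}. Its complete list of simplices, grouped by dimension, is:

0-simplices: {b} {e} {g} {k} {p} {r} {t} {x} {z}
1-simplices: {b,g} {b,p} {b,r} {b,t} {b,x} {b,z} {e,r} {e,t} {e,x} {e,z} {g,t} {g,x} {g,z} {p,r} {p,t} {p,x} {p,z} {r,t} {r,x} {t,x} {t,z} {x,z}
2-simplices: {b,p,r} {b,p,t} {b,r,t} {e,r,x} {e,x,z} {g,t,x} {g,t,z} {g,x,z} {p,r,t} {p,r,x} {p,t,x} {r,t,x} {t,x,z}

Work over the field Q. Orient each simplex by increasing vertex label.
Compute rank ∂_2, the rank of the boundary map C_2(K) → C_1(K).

n_0=9 n_1=22 n_2=13  [Q]
∂1: piv[bg,bp,br,bt,bx,bz,er] rk=7  ker:et,ex,ez,gt,gx,gz,pr,pt,px,pz,rt,rx,tx,tz,xz
∂2: piv[bpr,bpt,brt,erx,exz,gtx,gtz,gxz,prx,ptx] rk=10  ker:prt,rtx,txz
rk∂_2=10

rank∂_2=10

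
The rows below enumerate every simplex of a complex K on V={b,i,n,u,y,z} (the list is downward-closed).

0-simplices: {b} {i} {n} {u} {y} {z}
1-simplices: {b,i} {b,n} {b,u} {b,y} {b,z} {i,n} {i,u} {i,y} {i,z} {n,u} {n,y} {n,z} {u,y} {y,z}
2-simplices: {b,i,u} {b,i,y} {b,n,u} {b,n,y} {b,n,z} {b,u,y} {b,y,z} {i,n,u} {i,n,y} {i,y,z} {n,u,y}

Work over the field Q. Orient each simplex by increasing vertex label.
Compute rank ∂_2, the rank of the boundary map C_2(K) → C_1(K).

rank∂_2=9

n_0=6 n_1=14 n_2=11  [Q]
∂1: piv[bi,bn,bu,by,bz] rk=5  ker:in,iu,iy,iz,nu,ny,nz,uy,yz
∂2: piv[biu,biy,bnu,bny,bnz,buy,byz,inu,iyz] rk=9  ker:iny,nuy
rk∂_2=9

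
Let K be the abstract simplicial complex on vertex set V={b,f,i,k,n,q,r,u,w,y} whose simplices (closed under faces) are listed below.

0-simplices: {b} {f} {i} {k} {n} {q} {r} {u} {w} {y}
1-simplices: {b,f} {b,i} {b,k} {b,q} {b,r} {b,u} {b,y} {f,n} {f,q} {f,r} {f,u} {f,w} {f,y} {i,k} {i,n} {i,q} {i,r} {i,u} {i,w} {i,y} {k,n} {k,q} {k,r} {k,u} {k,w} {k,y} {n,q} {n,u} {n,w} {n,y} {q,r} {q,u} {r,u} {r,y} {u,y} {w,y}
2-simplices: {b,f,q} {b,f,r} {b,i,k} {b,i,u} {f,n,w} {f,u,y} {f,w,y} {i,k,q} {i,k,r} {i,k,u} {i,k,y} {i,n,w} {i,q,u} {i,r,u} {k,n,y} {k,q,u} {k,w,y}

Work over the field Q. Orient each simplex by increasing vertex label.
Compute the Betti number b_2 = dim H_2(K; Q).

n_0=10 n_1=36 n_2=17  [Q]
∂1: piv[bf,bi,bk,bq,br,bu,by,fn,fw] rk=9  ker:fq,fr,fu,fy,ik,in,iq,ir,iu,iw,iy,kn,kq,kr,ku,kw,ky,nq,nu,nw,ny,qr,qu,ru,ry,uy,wy
∂2: piv[bfq,bfr,bik,biu,fnw,fuy,fwy,ikq,ikr,iku,iky,inw,iqu,iru,kny,kwy] rk=16  ker:kqu
b_2=(17−16)−0=1

b_2=1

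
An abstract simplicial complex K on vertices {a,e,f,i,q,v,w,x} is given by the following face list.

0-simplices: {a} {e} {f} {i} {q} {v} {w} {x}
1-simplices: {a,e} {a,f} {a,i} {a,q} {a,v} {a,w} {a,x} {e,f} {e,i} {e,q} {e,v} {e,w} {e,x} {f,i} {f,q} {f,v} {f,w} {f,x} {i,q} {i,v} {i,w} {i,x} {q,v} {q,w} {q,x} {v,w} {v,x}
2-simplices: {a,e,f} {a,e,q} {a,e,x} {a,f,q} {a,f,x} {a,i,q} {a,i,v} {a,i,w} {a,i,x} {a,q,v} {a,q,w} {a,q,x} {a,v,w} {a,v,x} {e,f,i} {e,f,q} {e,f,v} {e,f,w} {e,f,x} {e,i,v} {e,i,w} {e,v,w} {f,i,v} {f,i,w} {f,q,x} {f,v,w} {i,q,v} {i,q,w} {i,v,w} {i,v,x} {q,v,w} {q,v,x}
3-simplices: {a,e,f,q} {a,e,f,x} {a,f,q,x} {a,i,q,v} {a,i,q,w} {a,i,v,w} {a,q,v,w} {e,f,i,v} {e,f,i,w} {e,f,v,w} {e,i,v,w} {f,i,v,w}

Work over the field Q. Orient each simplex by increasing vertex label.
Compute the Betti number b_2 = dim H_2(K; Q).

n_0=8 n_1=27 n_2=32 n_3=12  [Q]
∂1: piv[ae,af,ai,aq,av,aw,ax] rk=7  ker:ef,ei,eq,ev,ew,ex,fi,fq,fv,fw,fx,iq,iv,iw,ix,qv,qw,qx,vw,vx
∂2: piv[aef,aeq,aex,afq,afx,aiq,aiv,aiw,aix,aqv,aqw,aqx,avw,avx,efi,efv,efw,eiv,eiw] rk=19  ker:efq,efx,evw,fiv,fiw,fqx,fvw,iqv,iqw,ivw,ivx,qvw,qvx
∂3: piv[aefq,aefx,afqx,aiqv,aiqw,aivw,aqvw,efiv,efiw,efvw,eivw] rk=11  ker:fivw
b_2=(32−19)−11=2

b_2=2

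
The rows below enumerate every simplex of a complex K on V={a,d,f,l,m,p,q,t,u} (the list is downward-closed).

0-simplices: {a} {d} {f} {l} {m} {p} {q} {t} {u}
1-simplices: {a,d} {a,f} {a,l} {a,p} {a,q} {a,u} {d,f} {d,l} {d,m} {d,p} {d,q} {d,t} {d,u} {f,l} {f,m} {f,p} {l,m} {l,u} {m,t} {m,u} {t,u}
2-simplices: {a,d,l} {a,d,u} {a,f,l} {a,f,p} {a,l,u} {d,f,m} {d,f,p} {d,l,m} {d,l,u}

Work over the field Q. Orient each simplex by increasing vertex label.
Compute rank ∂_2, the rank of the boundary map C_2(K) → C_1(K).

n_0=9 n_1=21 n_2=9  [Q]
∂1: piv[ad,af,al,ap,aq,au,dm,dt] rk=8  ker:df,dl,dp,dq,du,fl,fm,fp,lm,lu,mt,mu,tu
∂2: piv[adl,adu,afl,afp,alu,dfm,dfp,dlm] rk=8  ker:dlu
rk∂_2=8

rank∂_2=8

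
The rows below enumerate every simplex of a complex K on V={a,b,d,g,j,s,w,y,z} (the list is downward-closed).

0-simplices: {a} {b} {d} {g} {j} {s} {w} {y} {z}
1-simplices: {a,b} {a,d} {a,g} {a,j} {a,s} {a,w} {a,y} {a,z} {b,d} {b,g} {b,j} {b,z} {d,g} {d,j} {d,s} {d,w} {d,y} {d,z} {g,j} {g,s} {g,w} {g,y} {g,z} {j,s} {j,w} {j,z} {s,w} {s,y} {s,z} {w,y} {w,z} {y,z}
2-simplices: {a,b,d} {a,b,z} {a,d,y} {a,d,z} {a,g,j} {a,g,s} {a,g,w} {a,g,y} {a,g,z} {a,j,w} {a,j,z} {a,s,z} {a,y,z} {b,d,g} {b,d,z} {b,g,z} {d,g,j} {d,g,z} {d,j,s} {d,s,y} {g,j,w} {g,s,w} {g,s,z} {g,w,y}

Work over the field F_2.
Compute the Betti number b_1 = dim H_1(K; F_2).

n_0=9 n_1=32 n_2=24  [Z2]
∂1: piv[ab,ad,ag,aj,as,aw,ay,az] rk=8  ker:bd,bg,bj,bz,dg,dj,ds,dw,dy,dz,gj,gs,gw,gy,gz,js,jw,jz,sw,sy,sz,wy,wz,yz
∂2: piv[abd,abz,ady,adz,agj,ags,agw,agy,agz,ajw,ajz,asz,ayz,bdg,bgz,dgj,djs,dsy,gsw,gwy] rk=20  ker:bdz,dgz,gjw,gsz
b_1=(32−8)−20=4

b_1=4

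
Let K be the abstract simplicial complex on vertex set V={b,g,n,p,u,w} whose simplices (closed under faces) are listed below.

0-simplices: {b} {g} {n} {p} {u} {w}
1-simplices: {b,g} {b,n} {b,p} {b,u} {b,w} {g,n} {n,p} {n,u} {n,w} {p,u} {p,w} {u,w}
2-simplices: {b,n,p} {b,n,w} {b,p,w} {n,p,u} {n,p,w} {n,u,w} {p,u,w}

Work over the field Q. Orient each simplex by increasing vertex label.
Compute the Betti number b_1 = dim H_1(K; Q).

n_0=6 n_1=12 n_2=7  [Q]
∂1: piv[bg,bn,bp,bu,bw] rk=5  ker:gn,np,nu,nw,pu,pw,uw
∂2: piv[bnp,bnw,bpw,npu,nuw] rk=5  ker:npw,puw
b_1=(12−5)−5=2

b_1=2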